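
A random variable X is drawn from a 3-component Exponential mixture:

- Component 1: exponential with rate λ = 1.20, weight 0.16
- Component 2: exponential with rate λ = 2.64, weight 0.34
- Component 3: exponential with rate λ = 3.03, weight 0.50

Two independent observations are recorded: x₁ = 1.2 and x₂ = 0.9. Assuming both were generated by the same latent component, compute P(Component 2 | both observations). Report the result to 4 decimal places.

0.2594

The responsibility of component k is π_k f_k(x) divided by Σ_j π_j f_j(x).
Since both observations come from the same component, the likelihood for component k is f_k(x₁)·f_k(x₂).
  f_1 = [1.20·e^(−1.20·1.2) = 1.20·e^(−1.4400) = 0.284313] × [0.407515] = 0.115862
  f_2 = [2.64·e^(−2.64·1.2) = 2.64·e^(−3.1680) = 0.111111] × [0.245313] = 0.0272571
  f_3 = [3.03·e^(−3.03·1.2) = 3.03·e^(−3.6360) = 0.0798634] × [0.198208] = 0.0158296
Prior × likelihood for each component:
  π_1·f_1 = 0.16 × 0.115862 = 0.0185379
  π_2·f_2 = 0.34 × 0.0272571 = 0.00926741
  π_3·f_3 = 0.50 × 0.0158296 = 0.00791479
Evidence: 0.0185379 + 0.00926741 + 0.00791479 = 0.0357201
So the posterior for Component 2 is 0.00926741 / 0.0357201 ≈ 0.2594.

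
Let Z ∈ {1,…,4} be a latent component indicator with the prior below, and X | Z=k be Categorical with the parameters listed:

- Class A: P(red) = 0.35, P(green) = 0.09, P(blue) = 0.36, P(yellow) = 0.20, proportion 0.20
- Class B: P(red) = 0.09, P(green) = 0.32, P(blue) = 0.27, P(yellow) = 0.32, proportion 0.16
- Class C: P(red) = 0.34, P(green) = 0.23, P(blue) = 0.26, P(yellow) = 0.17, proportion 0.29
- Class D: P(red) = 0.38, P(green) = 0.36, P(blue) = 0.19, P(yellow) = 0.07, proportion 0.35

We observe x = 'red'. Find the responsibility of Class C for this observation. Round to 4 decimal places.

0.3120

The responsibility of component k is π_k f_k(x) divided by Σ_j π_j f_j(x).
Component likelihoods at x = 'red':
  p_A = P(red | comp) = 0.35
  p_B = P(red | comp) = 0.09
  p_C = P(red | comp) = 0.34
  p_D = P(red | comp) = 0.38
Prior × likelihood for each component:
  π_A·p_A = 0.20 × 0.35 = 0.07
  π_B·p_B = 0.16 × 0.09 = 0.0144
  π_C·p_C = 0.29 × 0.34 = 0.0986
  π_D·p_D = 0.35 × 0.38 = 0.133
Denominator: 0.07 + 0.0144 + 0.0986 + 0.133 = 0.316
Responsibility of Class C: 0.0986 / 0.316 ≈ 0.3120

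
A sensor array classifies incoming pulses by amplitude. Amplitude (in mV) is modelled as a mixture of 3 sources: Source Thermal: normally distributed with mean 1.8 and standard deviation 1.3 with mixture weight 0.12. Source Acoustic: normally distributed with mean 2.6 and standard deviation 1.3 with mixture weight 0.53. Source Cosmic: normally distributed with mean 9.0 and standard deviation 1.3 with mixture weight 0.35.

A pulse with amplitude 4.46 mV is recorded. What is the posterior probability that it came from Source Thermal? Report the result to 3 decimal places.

By Bayes' theorem, P(k | x) = P(Z=k) f_k(x) / Σ_j P(Z=j) f_j(x).
Evaluate each component's likelihood at the observed value:
  L_Thermal = 0.0378291
  L_Acoustic = 0.110267
  L_Cosmic = 0.000689593
Weight by the priors:
  P(Z=Thermal)·L_Thermal = 0.12 × 0.0378291 = 0.0045395
  P(Z=Acoustic)·L_Acoustic = 0.53 × 0.110267 = 0.0584414
  P(Z=Cosmic)·L_Cosmic = 0.35 × 0.000689593 = 0.000241357
Denominator: 0.0045395 + 0.0584414 + 0.000241357 = 0.0632222
P(Source Thermal | 4.46 mV) = 0.0045395 / 0.0632222 ≈ 0.072

0.072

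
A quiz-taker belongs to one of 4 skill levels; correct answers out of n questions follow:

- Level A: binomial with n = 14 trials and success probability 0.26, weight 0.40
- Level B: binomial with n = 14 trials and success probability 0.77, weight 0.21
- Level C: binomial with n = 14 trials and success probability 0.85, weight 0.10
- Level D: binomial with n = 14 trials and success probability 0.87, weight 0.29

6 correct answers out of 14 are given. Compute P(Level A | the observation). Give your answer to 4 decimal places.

Posterior ∝ prior × likelihood, so P(k | x) ∝ π_k f_k(x); normalise over all components.
Component likelihoods at x = 6 correct answers out of 14:
  p_A = 0.083416
  p_B = 0.00490143
  p_C = 0.000290268
  p_D = 0.000106223
Unnormalised posteriors:
  π_A·p_A = 0.40 × 0.083416 = 0.0333664
  π_B·p_B = 0.21 × 0.00490143 = 0.0010293
  π_C·p_C = 0.10 × 0.000290268 = 2.90268e-05
  π_D·p_D = 0.29 × 0.000106223 = 3.08046e-05
Sum: 0.0333664 + 0.0010293 + 2.90268e-05 + 3.08046e-05 = 0.0344555
Responsibility of Level A: 0.0333664 / 0.0344555 ≈ 0.9684

0.9684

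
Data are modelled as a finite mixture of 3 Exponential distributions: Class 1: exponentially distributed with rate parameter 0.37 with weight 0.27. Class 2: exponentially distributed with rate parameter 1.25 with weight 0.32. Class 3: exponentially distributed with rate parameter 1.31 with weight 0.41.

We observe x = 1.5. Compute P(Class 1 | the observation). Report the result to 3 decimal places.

Posterior ∝ prior × likelihood, so P(k | x) ∝ P(Z=k) f_k(x); normalise over all components.
Evaluate each component's likelihood at the observed value:
  p_1 = 0.37·e^(−0.37·1.5) = 0.37·e^(−0.5550) = 0.212407
  p_2 = 1.25·e^(−1.25·1.5) = 1.25·e^(−1.8750) = 0.191694
  p_3 = 1.31·e^(−1.31·1.5) = 1.31·e^(−1.9650) = 0.183604
Unnormalised posteriors:
  P(Z=1)·p_1 = 0.27 × 0.212407 = 0.0573498
  P(Z=2)·p_2 = 0.32 × 0.191694 = 0.061342
  P(Z=3)·p_3 = 0.41 × 0.183604 = 0.0752777
Marginal: 0.0573498 + 0.061342 + 0.0752777 = 0.19397
P(Class 1 | x) = 0.0573498 / 0.19397 ≈ 0.296

0.296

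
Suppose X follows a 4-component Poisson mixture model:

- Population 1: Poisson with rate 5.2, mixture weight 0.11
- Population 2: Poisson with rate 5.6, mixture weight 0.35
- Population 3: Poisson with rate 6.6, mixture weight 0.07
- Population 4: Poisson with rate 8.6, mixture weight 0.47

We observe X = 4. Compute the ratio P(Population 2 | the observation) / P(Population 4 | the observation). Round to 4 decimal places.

2.6891

Only the two components matter; the odds are (w_i f_i(x)) / (w_j f_j(x)).
Poisson probabilities:
  p_1 = e^(−5.2)·5.2^4/4! = 0.168063
  p_2 = e^(−5.6)·5.6^4/4! = 0.151528
  p_3 = e^(−6.6)·6.6^4/4! = 0.107553
  p_4 = e^(−8.6)·8.6^4/4! = 0.0419614
Posterior odds = (w_2·p_2) / (w_4·p_4) = (0.35·0.151528) / (0.47·0.0419614) = 0.0530347 / 0.0197219 ≈ 2.6891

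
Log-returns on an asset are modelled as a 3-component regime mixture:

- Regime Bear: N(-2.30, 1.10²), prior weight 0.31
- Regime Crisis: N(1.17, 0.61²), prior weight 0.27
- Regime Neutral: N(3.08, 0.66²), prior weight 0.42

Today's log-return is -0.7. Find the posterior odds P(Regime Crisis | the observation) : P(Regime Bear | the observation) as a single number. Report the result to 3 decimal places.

0.041

Only the two components matter; the odds are (π_i f_i(x)) / (π_j f_j(x)).
Component likelihoods at x = -0.7:
  L_Bear = (1/(1.10·√(2π)))·exp(−(-0.7−-2.30)²/(2·1.10²)) = 0.362675·exp(-1.05785) = 0.125921
  L_Crisis = (1/(0.61·√(2π)))·exp(−(-0.7−1.17)²/(2·0.61²)) = 0.654004·exp(-4.69887) = 0.00595506
  L_Neutral = (1/(0.66·√(2π)))·exp(−(-0.7−3.08)²/(2·0.66²)) = 0.604458·exp(-16.40083) = 4.55594e-08
Odds = (0.27/0.31) × (0.00595506/0.125921) = 0.870968 × 0.047292 ≈ 0.041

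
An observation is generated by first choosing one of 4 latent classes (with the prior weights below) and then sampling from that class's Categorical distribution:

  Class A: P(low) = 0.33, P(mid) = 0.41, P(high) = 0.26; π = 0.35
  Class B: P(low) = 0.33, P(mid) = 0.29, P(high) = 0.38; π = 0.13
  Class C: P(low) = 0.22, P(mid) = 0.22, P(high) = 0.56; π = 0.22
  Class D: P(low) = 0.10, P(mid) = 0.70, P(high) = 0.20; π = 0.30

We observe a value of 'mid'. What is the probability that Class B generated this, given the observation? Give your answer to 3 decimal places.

0.086

The responsibility of component k is π_k f_k(x) divided by Σ_j π_j f_j(x).
Evaluate each component's likelihood at the observed value:
  L_A = P(mid | comp) = 0.41
  L_B = P(mid | comp) = 0.29
  L_C = P(mid | comp) = 0.22
  L_D = P(mid | comp) = 0.70
Multiply by the mixture weights:
  π_A·L_A = 0.35 × 0.41 = 0.1435
  π_B·L_B = 0.13 × 0.29 = 0.0377
  π_C·L_C = 0.22 × 0.22 = 0.0484
  π_D·L_D = 0.30 × 0.7 = 0.21
Sum: 0.1435 + 0.0377 + 0.0484 + 0.21 = 0.4396
P(Class B | the observation) = 0.0377 / 0.4396 ≈ 0.086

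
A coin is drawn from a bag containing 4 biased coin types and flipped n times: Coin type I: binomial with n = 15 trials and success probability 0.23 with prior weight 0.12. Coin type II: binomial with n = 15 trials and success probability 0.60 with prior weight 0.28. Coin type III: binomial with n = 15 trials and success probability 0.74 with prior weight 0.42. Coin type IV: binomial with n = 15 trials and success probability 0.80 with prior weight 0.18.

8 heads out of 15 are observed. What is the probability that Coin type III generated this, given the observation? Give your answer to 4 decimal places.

P(component k | x) = P(Z=k)·f_k(x) / marginal(x), where marginal(x) = Σ_j P(Z=j)·f_j(x).
Component likelihoods at x = 8 heads out of 15:
  L_I = 0.00808735
  L_II = 0.177084
  L_III = 0.0464746
  L_IV = 0.0138191
Multiply by the mixture weights:
  P(Z=I)·L_I = 0.12 × 0.00808735 = 0.000970482
  P(Z=II)·L_II = 0.28 × 0.177084 = 0.0495834
  P(Z=III)·L_III = 0.42 × 0.0464746 = 0.0195193
  P(Z=IV)·L_IV = 0.18 × 0.0138191 = 0.00248743
Normaliser: 0.000970482 + 0.0495834 + 0.0195193 + 0.00248743 = 0.0725607
P(Coin type III | x) = 0.0195193 / 0.0725607 ≈ 0.2690

0.2690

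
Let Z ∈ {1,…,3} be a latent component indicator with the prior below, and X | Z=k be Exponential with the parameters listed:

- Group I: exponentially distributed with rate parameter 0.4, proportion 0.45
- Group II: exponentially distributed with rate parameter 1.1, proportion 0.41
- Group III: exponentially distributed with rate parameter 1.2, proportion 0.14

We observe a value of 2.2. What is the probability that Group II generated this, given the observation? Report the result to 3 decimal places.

0.316

Posterior ∝ prior × likelihood, so P(k | x) ∝ π_k f_k(x); normalise over all components.
Evaluate each component's likelihood at the observed value:
  L_I = 0.4·e^(−0.4·2.2) = 0.4·e^(−0.8800) = 0.165913
  L_II = 1.1·e^(−1.1·2.2) = 1.1·e^(−2.4200) = 0.0978138
  L_III = 1.2·e^(−1.2·2.2) = 1.2·e^(−2.6400) = 0.0856335
Prior × likelihood for each component:
  π_I·L_I = 0.45 × 0.165913 = 0.0746609
  π_II·L_II = 0.41 × 0.0978138 = 0.0401036
  π_III·L_III = 0.14 × 0.0856335 = 0.0119887
Marginal: 0.0746609 + 0.0401036 + 0.0119887 = 0.126753
P(Group II | the observation) ≈ 0.316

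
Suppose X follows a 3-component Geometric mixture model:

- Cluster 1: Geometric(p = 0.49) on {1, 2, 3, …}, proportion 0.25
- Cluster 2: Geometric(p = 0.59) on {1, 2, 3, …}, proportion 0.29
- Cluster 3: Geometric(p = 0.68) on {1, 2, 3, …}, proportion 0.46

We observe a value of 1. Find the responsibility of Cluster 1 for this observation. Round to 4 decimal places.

0.2020

Apply Bayes' rule: the posterior for each component is proportional to its prior times its likelihood at x.
Geometric probabilities:
  f_1 = 0.49
  f_2 = 0.59
  f_3 = 0.68
Weight by the priors:
  P(Z=1)·f_1 = 0.25 × 0.49 = 0.1225
  P(Z=2)·f_2 = 0.29 × 0.59 = 0.1711
  P(Z=3)·f_3 = 0.46 × 0.68 = 0.3128
Normaliser: 0.1225 + 0.1711 + 0.3128 = 0.6064
So the posterior for Cluster 1 is 0.1225 / 0.6064 ≈ 0.2020.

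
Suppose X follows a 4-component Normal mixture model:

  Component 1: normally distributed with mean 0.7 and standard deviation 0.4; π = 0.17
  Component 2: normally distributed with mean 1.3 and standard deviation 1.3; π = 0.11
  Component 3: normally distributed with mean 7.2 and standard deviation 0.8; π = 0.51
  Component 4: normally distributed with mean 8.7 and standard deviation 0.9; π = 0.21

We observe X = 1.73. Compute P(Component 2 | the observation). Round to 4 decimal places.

0.8384

Apply Bayes' rule: the posterior for each component is proportional to its prior times its likelihood at x.
Evaluate each component's likelihood at the observed value:
  p_1 = (1/(0.4·√(2π)))·exp(−(1.73−0.7)²/(2·0.4²)) = 0.997356·exp(-3.31531) = 0.0362266
  p_2 = (1/(1.3·√(2π)))·exp(−(1.73−1.3)²/(2·1.3²)) = 0.306879·exp(-0.05470) = 0.290542
  p_3 = (1/(0.8·√(2π)))·exp(−(1.73−7.2)²/(2·0.8²)) = 0.498678·exp(-23.37570) = 3.51464e-11
  p_4 = (1/(0.9·√(2π)))·exp(−(1.73−8.7)²/(2·0.9²)) = 0.443269·exp(-29.98821) = 4.19714e-14
Multiply by the mixture weights:
  P(Z=1)·p_1 = 0.17 × 0.0362266 = 0.00615853
  P(Z=2)·p_2 = 0.11 × 0.290542 = 0.0319596
  P(Z=3)·p_3 = 0.51 × 3.51464e-11 = 1.79247e-11
  P(Z=4)·p_4 = 0.21 × 4.19714e-14 = 8.81399e-15
Marginal: 0.00615853 + 0.0319596 + 1.79247e-11 + 8.81399e-15 = 0.0381182
Responsibility of Component 2: 0.0319596 / 0.0381182 ≈ 0.8384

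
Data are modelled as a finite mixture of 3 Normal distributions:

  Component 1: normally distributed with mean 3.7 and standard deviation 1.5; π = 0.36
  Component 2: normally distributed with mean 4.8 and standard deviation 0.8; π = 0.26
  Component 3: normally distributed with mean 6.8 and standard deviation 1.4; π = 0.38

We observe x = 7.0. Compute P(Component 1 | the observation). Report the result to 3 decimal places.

0.072

P(component k | x) = π_k·f_k(x) / marginal(x), where marginal(x) = Σ_j π_j·f_j(x).
Component likelihoods at x = 7.0:
  p_1 = 0.0236497
  p_2 = 0.011367
  p_3 = 0.282066
Unnormalised posteriors:
  π_1·p_1 = 0.36 × 0.0236497 = 0.0085139
  π_2·p_2 = 0.26 × 0.011367 = 0.00295541
  π_3·p_3 = 0.38 × 0.282066 = 0.107185
Sum: 0.0085139 + 0.00295541 + 0.107185 = 0.118654
So the posterior for Component 1 is 0.0085139 / 0.118654 ≈ 0.072.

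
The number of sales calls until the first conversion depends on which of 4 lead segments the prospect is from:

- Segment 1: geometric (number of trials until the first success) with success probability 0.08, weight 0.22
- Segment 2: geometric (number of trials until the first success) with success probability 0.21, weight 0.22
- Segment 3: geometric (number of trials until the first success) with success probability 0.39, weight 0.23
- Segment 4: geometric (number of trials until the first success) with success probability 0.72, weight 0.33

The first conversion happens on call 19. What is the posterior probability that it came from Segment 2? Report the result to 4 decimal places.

0.1443

The responsibility of component k is π_k f_k(x) divided by Σ_j π_j f_j(x).
Evaluate each component's likelihood at the observed value:
  f_1 = 0.0178349
  f_2 = 0.00301653
  f_3 = 5.33337e-05
  f_4 = 8.05707e-11
Weight by the priors:
  π_1·f_1 = 0.22 × 0.0178349 = 0.00392368
  π_2·f_2 = 0.22 × 0.00301653 = 0.000663636
  π_3·f_3 = 0.23 × 5.33337e-05 = 1.22667e-05
  π_4·f_4 = 0.33 × 8.05707e-11 = 2.65883e-11
Sum: 0.00392368 + 0.000663636 + 1.22667e-05 + 2.65883e-11 = 0.00459958
So the posterior for Segment 2 is 0.000663636 / 0.00459958 ≈ 0.1443.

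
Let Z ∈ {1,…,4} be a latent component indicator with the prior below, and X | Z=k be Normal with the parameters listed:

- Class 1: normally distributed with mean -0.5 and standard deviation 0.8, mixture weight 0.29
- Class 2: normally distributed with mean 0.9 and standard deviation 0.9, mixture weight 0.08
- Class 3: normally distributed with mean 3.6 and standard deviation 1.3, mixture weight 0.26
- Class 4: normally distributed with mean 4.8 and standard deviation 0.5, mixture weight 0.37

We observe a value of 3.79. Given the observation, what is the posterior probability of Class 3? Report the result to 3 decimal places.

Apply Bayes' rule: the posterior for each component is proportional to its prior times its likelihood at x.
Normal densities:
  p_1 = (1/(0.8·√(2π)))·exp(−(3.79−-0.5)²/(2·0.8²)) = 0.498678·exp(-14.37820) = 2.84083e-07
  p_2 = (1/(0.9·√(2π)))·exp(−(3.79−0.9)²/(2·0.9²)) = 0.443269·exp(-5.15562) = 0.0025563
  p_3 = (1/(1.3·√(2π)))·exp(−(3.79−3.6)²/(2·1.3²)) = 0.306879·exp(-0.01068) = 0.303619
  p_4 = (1/(0.5·√(2π)))·exp(−(3.79−4.8)²/(2·0.5²)) = 0.797885·exp(-2.04020) = 0.103727
Multiply by the mixture weights:
  w_1·p_1 = 0.29 × 2.84083e-07 = 8.23842e-08
  w_2·p_2 = 0.08 × 0.0025563 = 0.000204504
  w_3·p_3 = 0.26 × 0.303619 = 0.0789408
  w_4·p_4 = 0.37 × 0.103727 = 0.038379
Normaliser: 8.23842e-08 + 0.000204504 + 0.0789408 + 0.038379 = 0.117524
Responsibility of Class 3: 0.0789408 / 0.117524 ≈ 0.672

0.672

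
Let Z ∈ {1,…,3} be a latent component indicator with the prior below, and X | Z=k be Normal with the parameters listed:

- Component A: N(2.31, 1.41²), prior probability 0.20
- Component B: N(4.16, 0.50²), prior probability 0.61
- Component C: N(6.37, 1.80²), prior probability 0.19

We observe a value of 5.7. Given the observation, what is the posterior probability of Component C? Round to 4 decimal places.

The responsibility of component k is π_k f_k(x) divided by Σ_j π_j f_j(x).
Normal densities:
  p_A = (1/(1.41·√(2π)))·exp(−(5.7−2.31)²/(2·1.41²)) = 0.282938·exp(-2.89022) = 0.0157211
  p_B = (1/(0.50·√(2π)))·exp(−(5.7−4.16)²/(2·0.50²)) = 0.797885·exp(-4.74320) = 0.00695015
  p_C = (1/(1.80·√(2π)))·exp(−(5.7−6.37)²/(2·1.80²)) = 0.221635·exp(-0.06927) = 0.206801
Prior × likelihood for each component:
  π_A·p_A = 0.20 × 0.0157211 = 0.00314422
  π_B·p_B = 0.61 × 0.00695015 = 0.00423959
  π_C·p_C = 0.19 × 0.206801 = 0.0392921
Normaliser: 0.00314422 + 0.00423959 + 0.0392921 = 0.0466759
So the posterior for Component C is 0.0392921 / 0.0466759 ≈ 0.8418.

0.8418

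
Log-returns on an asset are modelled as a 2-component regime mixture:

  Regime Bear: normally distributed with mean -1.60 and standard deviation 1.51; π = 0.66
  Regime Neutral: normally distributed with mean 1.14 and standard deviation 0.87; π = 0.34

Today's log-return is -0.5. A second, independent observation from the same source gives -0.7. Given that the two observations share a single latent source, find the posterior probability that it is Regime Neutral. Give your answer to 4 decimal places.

P(component k | x) = π_k·f_k(x) / marginal(x), where marginal(x) = Σ_j π_j·f_j(x).
Since both observations come from the same component, the likelihood for component k is f_k(x₁)·f_k(x₂).
  f_Bear = [0.202627] × [0.221204] = 0.0448219
  f_Neutral = [0.0775837] × [0.0489886] = 0.00380072
Weight by the priors:
  π_Bear·f_Bear = 0.66 × 0.0448219 = 0.0295824
  π_Neutral·f_Neutral = 0.34 × 0.00380072 = 0.00129224
Denominator: 0.0295824 + 0.00129224 = 0.0308747
P(Regime Neutral | x₁,x₂) = 0.00129224 / 0.0308747 ≈ 0.0419

0.0419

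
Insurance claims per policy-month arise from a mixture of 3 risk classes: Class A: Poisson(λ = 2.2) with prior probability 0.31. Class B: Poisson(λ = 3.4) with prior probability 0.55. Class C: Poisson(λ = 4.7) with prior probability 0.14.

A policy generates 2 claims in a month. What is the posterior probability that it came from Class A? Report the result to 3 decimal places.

0.409

P(component k | x) = π_k·f_k(x) / marginal(x), where marginal(x) = Σ_j π_j·f_j(x).
Evaluate each component's likelihood at the observed value:
  p_A = e^(−2.2)·2.2^2/2! = 0.268144
  p_B = e^(−3.4)·3.4^2/2! = 0.192898
  p_C = e^(−4.7)·4.7^2/2! = 0.100457
Weight by the priors:
  π_A·p_A = 0.31 × 0.268144 = 0.0831245
  π_B·p_B = 0.55 × 0.192898 = 0.106094
  π_C·p_C = 0.14 × 0.100457 = 0.014064
Normaliser: 0.0831245 + 0.106094 + 0.014064 = 0.203282
P(Class A | data) = 0.0831245 / 0.203282 ≈ 0.409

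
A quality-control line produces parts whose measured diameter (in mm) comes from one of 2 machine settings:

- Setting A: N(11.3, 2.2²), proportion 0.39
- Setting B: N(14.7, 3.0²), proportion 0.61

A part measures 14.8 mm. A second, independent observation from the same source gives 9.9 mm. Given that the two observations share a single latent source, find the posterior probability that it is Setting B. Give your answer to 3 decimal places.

The responsibility of component k is P(Z=k) f_k(x) divided by Σ_j P(Z=j) f_j(x).
Since both observations come from the same component, the likelihood for component k is f_k(x₁)·f_k(x₂).
  L_A = [(1/(2.2·√(2π)))·exp(−(14.8−11.3)²/(2·2.2²)) = 0.181337·exp(-1.26550) = 0.0511552] × [0.148099] = 0.00757602
  L_B = [(1/(3.0·√(2π)))·exp(−(14.8−14.7)²/(2·3.0²)) = 0.132981·exp(-0.00056) = 0.132907] × [0.0369736] = 0.00491405
Weight by the priors:
  P(Z=A)·L_A = 0.39 × 0.00757602 = 0.00295465
  P(Z=B)·L_B = 0.61 × 0.00491405 = 0.00299757
Evidence: 0.00295465 + 0.00299757 = 0.00595222
Responsibility of Setting B: 0.00299757 / 0.00595222 ≈ 0.504

0.504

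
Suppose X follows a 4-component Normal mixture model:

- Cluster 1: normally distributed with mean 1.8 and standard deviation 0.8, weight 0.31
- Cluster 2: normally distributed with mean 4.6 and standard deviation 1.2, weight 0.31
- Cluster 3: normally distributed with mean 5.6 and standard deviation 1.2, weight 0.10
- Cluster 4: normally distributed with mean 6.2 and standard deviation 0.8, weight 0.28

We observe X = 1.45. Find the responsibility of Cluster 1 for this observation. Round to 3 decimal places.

0.977

Posterior ∝ prior × likelihood, so P(k | x) ∝ π_k f_k(x); normalise over all components.
Normal densities:
  p_1 = 0.453165
  p_2 = 0.0106035
  p_3 = 0.000840684
  p_4 = 1.10289e-08
Weight by the priors:
  π_1·p_1 = 0.31 × 0.453165 = 0.140481
  π_2·p_2 = 0.31 × 0.0106035 = 0.00328708
  π_3·p_3 = 0.10 × 0.000840684 = 8.40684e-05
  π_4·p_4 = 0.28 × 1.10289e-08 = 3.08809e-09
Denominator: 0.140481 + 0.00328708 + 8.40684e-05 + 3.08809e-09 = 0.143852
Responsibility of Cluster 1: 0.140481 / 0.143852 ≈ 0.977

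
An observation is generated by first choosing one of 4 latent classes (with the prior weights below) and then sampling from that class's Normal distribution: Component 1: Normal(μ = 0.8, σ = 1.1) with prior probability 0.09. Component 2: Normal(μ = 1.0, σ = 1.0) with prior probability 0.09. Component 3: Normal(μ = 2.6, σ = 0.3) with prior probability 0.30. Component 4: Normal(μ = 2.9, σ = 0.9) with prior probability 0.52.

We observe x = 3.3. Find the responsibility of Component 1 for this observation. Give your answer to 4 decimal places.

0.0103

By Bayes' theorem, P(k | x) = P(Z=k) f_k(x) / Σ_j P(Z=j) f_j(x).
Component likelihoods at x = 3.3:
  L_1 = (1/(1.1·√(2π)))·exp(−(3.3−0.8)²/(2·1.1²)) = 0.362675·exp(-2.58264) = 0.0274087
  L_2 = (1/(1.0·√(2π)))·exp(−(3.3−1.0)²/(2·1.0²)) = 0.398942·exp(-2.64500) = 0.028327
  L_3 = (1/(0.3·√(2π)))·exp(−(3.3−2.6)²/(2·0.3²)) = 1.329808·exp(-2.72222) = 0.0874063
  L_4 = (1/(0.9·√(2π)))·exp(−(3.3−2.9)²/(2·0.9²)) = 0.443269·exp(-0.09877) = 0.401582
Multiply by the mixture weights:
  P(Z=1)·L_1 = 0.09 × 0.0274087 = 0.00246679
  P(Z=2)·L_2 = 0.09 × 0.028327 = 0.00254943
  P(Z=3)·L_3 = 0.30 × 0.0874063 = 0.0262219
  P(Z=4)·L_4 = 0.52 × 0.401582 = 0.208823
Normaliser: 0.00246679 + 0.00254943 + 0.0262219 + 0.208823 = 0.240061
P(Component 1 | 3.3) = 0.00246679 / 0.240061 ≈ 0.0103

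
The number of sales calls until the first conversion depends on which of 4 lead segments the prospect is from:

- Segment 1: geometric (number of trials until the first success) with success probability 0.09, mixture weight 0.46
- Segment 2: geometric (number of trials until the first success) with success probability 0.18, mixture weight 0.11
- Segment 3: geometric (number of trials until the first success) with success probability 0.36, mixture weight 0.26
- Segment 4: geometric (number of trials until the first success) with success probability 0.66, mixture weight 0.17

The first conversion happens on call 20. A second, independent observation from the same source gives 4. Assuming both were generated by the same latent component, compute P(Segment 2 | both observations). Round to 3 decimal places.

P(component k | x) = P(Z=k)·f_k(x) / marginal(x), where marginal(x) = Σ_j P(Z=j)·f_j(x).
Since both observations come from the same component, the likelihood for component k is f_k(x₁)·f_k(x₂).
  f_1 = [0.0149978] × [0.0678214] = 0.00101717
  f_2 = [0.00414702] × [0.0992462] = 0.000411576
  f_3 = [7.47691e-05] × [0.0943718] = 7.0561e-06
  f_4 = [8.27263e-10] × [0.0259406] = 2.14597e-11
Weight by the priors:
  P(Z=1)·f_1 = 0.46 × 0.00101717 = 0.0004679
  P(Z=2)·f_2 = 0.11 × 0.000411576 = 4.52733e-05
  P(Z=3)·f_3 = 0.26 × 7.0561e-06 = 1.83458e-06
  P(Z=4)·f_4 = 0.17 × 2.14597e-11 = 3.64815e-12
Denominator: 0.0004679 + 4.52733e-05 + 1.83458e-06 + 3.64815e-12 = 0.000515008
So the posterior for Segment 2 is 4.52733e-05 / 0.000515008 ≈ 0.088.

0.088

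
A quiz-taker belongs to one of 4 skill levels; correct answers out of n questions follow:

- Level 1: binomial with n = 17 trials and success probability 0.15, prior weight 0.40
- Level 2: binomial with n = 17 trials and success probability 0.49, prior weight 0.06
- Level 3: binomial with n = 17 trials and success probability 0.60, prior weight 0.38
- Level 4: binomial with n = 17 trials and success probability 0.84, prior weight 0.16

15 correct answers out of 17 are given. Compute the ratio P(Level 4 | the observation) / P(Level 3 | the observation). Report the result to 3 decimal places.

10.480

Posterior odds = (w_i f_i(x)) / (w_j f_j(x)); the normalising sum cancels.
Evaluate each component's likelihood at the observed value:
  p_1 = 4.30275e-11
  p_2 = 0.000797298
  p_3 = 0.0102312
  p_4 = 0.254664
Odds = (0.16/0.38) × (0.254664/0.0102312) = 0.421053 × 24.8909 ≈ 10.480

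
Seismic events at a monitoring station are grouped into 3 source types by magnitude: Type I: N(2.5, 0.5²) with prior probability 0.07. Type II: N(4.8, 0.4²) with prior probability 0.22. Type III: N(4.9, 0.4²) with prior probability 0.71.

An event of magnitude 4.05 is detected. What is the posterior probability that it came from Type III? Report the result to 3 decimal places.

0.659

P(component k | x) = P(Z=k)·f_k(x) / marginal(x), where marginal(x) = Σ_j P(Z=j)·f_j(x).
Normal densities:
  p_I = 0.00653364
  p_II = 0.171966
  p_III = 0.104302
Prior × likelihood for each component:
  P(Z=I)·p_I = 0.07 × 0.00653364 = 0.000457355
  P(Z=II)·p_II = 0.22 × 0.171966 = 0.0378325
  P(Z=III)·p_III = 0.71 × 0.104302 = 0.0740547
Evidence: 0.000457355 + 0.0378325 + 0.0740547 = 0.112345
Responsibility of Type III: 0.0740547 / 0.112345 ≈ 0.659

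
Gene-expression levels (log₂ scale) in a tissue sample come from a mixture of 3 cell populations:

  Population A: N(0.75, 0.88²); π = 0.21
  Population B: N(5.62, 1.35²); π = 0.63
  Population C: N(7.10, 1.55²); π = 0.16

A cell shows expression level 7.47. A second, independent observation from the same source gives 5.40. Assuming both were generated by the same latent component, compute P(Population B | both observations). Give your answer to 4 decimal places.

0.7899

By Bayes' theorem, P(k | x) = π_k f_k(x) / Σ_j π_j f_j(x).
Since both observations come from the same component, the likelihood for component k is f_k(x₁)·f_k(x₂).
  L_A = [9.85581e-14] × [3.92035e-07] = 3.86383e-20
  L_B = [0.115556] × [0.291615] = 0.0336978
  L_C = [0.250152] × [0.141049] = 0.0352837
Weight by the priors:
  π_A·L_A = 0.21 × 3.86383e-20 = 8.11404e-21
  π_B·L_B = 0.63 × 0.0336978 = 0.0212296
  π_C·L_C = 0.16 × 0.0352837 = 0.00564539
Normaliser: 8.11404e-21 + 0.0212296 + 0.00564539 = 0.026875
P(Population B | x) = 0.0212296 / 0.026875 ≈ 0.7899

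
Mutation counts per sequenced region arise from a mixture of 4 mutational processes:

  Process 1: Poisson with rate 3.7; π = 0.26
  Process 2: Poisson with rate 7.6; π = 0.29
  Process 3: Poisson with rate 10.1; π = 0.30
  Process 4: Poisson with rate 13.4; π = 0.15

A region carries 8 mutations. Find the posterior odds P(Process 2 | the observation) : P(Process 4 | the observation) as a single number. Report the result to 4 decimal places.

6.8373

Since P(k|x) ∝ π_k f_k(x), the posterior odds are π_i f_i(x) / (π_j f_j(x)).
Evaluate each component's likelihood at the observed value:
  p_1 = e^(−3.7)·3.7^8/8! = 0.0215379
  p_2 = e^(−7.6)·7.6^8/8! = 0.13815
  p_3 = e^(−10.1)·10.1^8/8! = 0.110326
  p_4 = e^(−13.4)·13.4^8/8! = 0.0390636
Posterior odds = (π_2·p_2) / (π_4·p_4) = (0.29·0.13815) / (0.15·0.0390636) = 0.0400634 / 0.00585953 ≈ 6.8373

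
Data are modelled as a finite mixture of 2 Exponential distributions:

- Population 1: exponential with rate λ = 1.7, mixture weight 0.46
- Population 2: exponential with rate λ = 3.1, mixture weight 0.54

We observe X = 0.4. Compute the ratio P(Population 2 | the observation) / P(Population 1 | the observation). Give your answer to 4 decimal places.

The posterior odds equal the prior odds times the likelihood ratio: (π_i/π_j)·(f_i(x)/f_j(x)).
Evaluate each component's likelihood at the observed value:
  L_1 = 1.7·e^(−1.7·0.4) = 1.7·e^(−0.6800) = 0.861249
  L_2 = 3.1·e^(−3.1·0.4) = 3.1·e^(−1.2400) = 0.897091
Odds = (0.54/0.46) × (0.897091/0.861249) = 1.17391 × 1.04162 ≈ 1.2228

1.2228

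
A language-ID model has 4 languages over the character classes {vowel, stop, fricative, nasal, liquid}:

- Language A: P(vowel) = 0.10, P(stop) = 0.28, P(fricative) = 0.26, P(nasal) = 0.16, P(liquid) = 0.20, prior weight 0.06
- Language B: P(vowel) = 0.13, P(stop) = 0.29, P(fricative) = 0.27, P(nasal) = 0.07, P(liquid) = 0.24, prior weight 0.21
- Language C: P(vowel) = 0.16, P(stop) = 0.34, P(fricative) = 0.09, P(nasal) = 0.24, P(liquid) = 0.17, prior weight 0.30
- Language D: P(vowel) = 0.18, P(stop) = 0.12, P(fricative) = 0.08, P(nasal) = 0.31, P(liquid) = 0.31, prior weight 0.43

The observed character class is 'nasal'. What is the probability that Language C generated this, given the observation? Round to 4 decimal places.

Apply Bayes' rule: the posterior for each component is proportional to its prior times its likelihood at x.
Categorical probabilities:
  p_A = P(nasal | comp) = 0.16
  p_B = P(nasal | comp) = 0.07
  p_C = P(nasal | comp) = 0.24
  p_D = P(nasal | comp) = 0.31
Unnormalised posteriors:
  π_A·p_A = 0.06 × 0.16 = 0.0096
  π_B·p_B = 0.21 × 0.07 = 0.0147
  π_C·p_C = 0.30 × 0.24 = 0.072
  π_D·p_D = 0.43 × 0.31 = 0.1333
Sum: 0.0096 + 0.0147 + 0.072 + 0.1333 = 0.2296
P(Language C | x) ≈ 0.3136

0.3136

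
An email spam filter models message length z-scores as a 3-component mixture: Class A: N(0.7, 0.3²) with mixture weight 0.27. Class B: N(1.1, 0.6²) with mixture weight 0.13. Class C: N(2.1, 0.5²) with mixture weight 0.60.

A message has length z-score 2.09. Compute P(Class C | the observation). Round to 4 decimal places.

P(component k | x) = π_k·f_k(x) / marginal(x), where marginal(x) = Σ_j π_j·f_j(x).
Evaluate each component's likelihood at the observed value:
  f_A = 2.89814e-05
  f_B = 0.170442
  f_C = 0.797725
Unnormalised posteriors:
  π_A·f_A = 0.27 × 2.89814e-05 = 7.82499e-06
  π_B·f_B = 0.13 × 0.170442 = 0.0221574
  π_C·f_C = 0.60 × 0.797725 = 0.478635
Evidence: 7.82499e-06 + 0.0221574 + 0.478635 = 0.5008
Responsibility of Class C: 0.478635 / 0.5008 ≈ 0.9557

0.9557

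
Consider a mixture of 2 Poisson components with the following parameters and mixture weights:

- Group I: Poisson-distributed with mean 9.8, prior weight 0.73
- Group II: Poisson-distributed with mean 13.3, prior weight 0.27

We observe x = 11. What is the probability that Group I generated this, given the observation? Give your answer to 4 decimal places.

0.7568

The responsibility of component k is π_k f_k(x) divided by Σ_j π_j f_j(x).
Evaluate each component's likelihood at the observed value:
  f_I = e^(−9.8)·9.8^11/11! = 0.111236
  f_II = e^(−13.3)·13.3^11/11! = 0.0966264
Weight by the priors:
  π_I·f_I = 0.73 × 0.111236 = 0.0812022
  π_II·f_II = 0.27 × 0.0966264 = 0.0260891
Denominator: 0.0812022 + 0.0260891 = 0.107291
P(Group I | data) ≈ 0.7568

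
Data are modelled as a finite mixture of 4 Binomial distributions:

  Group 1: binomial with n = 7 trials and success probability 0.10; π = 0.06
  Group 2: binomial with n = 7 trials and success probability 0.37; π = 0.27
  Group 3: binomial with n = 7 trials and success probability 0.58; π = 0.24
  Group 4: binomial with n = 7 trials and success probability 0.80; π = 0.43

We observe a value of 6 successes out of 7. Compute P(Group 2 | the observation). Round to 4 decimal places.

Posterior ∝ prior × likelihood, so P(k | x) ∝ π_k f_k(x); normalise over all components.
Binomial probabilities:
  p_1 = 6.3e-06
  p_2 = 0.0113149
  p_3 = 0.111922
  p_4 = 0.367002
Weight by the priors:
  π_1·p_1 = 0.06 × 6.3e-06 = 3.78e-07
  π_2·p_2 = 0.27 × 0.0113149 = 0.00305501
  π_3·p_3 = 0.24 × 0.111922 = 0.0268613
  π_4·p_4 = 0.43 × 0.367002 = 0.157811
Denominator: 3.78e-07 + 0.00305501 + 0.0268613 + 0.157811 = 0.187727
So the posterior for Group 2 is 0.00305501 / 0.187727 ≈ 0.0163.

0.0163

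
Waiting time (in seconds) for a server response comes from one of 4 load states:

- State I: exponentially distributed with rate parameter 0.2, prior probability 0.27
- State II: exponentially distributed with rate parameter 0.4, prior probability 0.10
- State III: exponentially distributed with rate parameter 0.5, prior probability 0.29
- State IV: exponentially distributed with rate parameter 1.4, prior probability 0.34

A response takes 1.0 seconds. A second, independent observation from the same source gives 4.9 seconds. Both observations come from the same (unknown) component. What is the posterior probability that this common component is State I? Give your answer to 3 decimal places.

0.377

P(component k | x) = w_k·f_k(x) / marginal(x), where marginal(x) = Σ_j w_j·f_j(x).
Since both observations come from the same component, the likelihood for component k is f_k(x₁)·f_k(x₂).
  L_I = [0.163746] × [0.0750622] = 0.0122911
  L_II = [0.268128] × [0.0563434] = 0.0151072
  L_III = [0.303265] × [0.0431468] = 0.0130849
  L_IV = [0.345236] × [0.00146848] = 0.000506972
Weight by the priors:
  w_I·L_I = 0.27 × 0.0122911 = 0.00331861
  w_II·L_II = 0.10 × 0.0151072 = 0.00151072
  w_III·L_III = 0.29 × 0.0130849 = 0.00379463
  w_IV·L_IV = 0.34 × 0.000506972 = 0.00017237
Evidence: 0.00331861 + 0.00151072 + 0.00379463 + 0.00017237 = 0.00879633
P(State I | x) ≈ 0.377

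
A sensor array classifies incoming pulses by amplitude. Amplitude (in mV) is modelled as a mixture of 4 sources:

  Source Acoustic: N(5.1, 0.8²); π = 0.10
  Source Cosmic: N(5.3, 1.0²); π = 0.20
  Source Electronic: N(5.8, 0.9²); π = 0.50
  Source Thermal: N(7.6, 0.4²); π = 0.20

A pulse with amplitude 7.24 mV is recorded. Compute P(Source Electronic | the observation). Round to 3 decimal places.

0.296

Apply Bayes' rule: the posterior for each component is proportional to its prior times its likelihood at x.
Normal densities:
  f_Acoustic = (1/(0.8·√(2π)))·exp(−(7.24−5.1)²/(2·0.8²)) = 0.498678·exp(-3.57781) = 0.0139314
  f_Cosmic = (1/(1.0·√(2π)))·exp(−(7.24−5.3)²/(2·1.0²)) = 0.398942·exp(-1.88180) = 0.0607652
  f_Electronic = (1/(0.9·√(2π)))·exp(−(7.24−5.8)²/(2·0.9²)) = 0.443269·exp(-1.28000) = 0.123245
  f_Thermal = (1/(0.4·√(2π)))·exp(−(7.24−7.6)²/(2·0.4²)) = 0.997356·exp(-0.40500) = 0.665213
Prior × likelihood for each component:
  π_Acoustic·f_Acoustic = 0.10 × 0.0139314 = 0.00139314
  π_Cosmic·f_Cosmic = 0.20 × 0.0607652 = 0.012153
  π_Electronic·f_Electronic = 0.50 × 0.123245 = 0.0616227
  π_Thermal·f_Thermal = 0.20 × 0.665213 = 0.133043
Sum: 0.00139314 + 0.012153 + 0.0616227 + 0.133043 = 0.208211
So the posterior for Source Electronic is 0.0616227 / 0.208211 ≈ 0.296.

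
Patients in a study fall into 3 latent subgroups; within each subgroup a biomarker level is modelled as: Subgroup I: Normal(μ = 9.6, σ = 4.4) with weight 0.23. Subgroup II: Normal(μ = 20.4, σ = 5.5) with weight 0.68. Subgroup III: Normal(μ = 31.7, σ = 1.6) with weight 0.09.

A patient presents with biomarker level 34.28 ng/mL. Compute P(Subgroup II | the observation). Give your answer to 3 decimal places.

By Bayes' theorem, P(k | x) = P(Z=k) f_k(x) / Σ_j P(Z=j) f_j(x).
Normal densities:
  L_I = 1.33534e-08
  L_II = 0.00300326
  L_III = 0.0679475
Weight by the priors:
  P(Z=I)·L_I = 0.23 × 1.33534e-08 = 3.07129e-09
  P(Z=II)·L_II = 0.68 × 0.00300326 = 0.00204222
  P(Z=III)·L_III = 0.09 × 0.0679475 = 0.00611527
Sum: 3.07129e-09 + 0.00204222 + 0.00611527 = 0.00815749
P(Subgroup II | data) = 0.00204222 / 0.00815749 ≈ 0.250

0.250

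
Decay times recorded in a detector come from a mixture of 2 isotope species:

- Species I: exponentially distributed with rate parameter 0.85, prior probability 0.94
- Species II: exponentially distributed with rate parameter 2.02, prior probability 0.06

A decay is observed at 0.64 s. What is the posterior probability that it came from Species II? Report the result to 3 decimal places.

The responsibility of component k is w_k f_k(x) divided by Σ_j w_j f_j(x).
Evaluate each component's likelihood at the observed value:
  p_I = 0.493359
  p_II = 0.554492
Multiply by the mixture weights:
  w_I·p_I = 0.94 × 0.493359 = 0.463757
  w_II·p_II = 0.06 × 0.554492 = 0.0332695
Sum: 0.463757 + 0.0332695 = 0.497027
Responsibility of Species II: 0.0332695 / 0.497027 ≈ 0.067

0.067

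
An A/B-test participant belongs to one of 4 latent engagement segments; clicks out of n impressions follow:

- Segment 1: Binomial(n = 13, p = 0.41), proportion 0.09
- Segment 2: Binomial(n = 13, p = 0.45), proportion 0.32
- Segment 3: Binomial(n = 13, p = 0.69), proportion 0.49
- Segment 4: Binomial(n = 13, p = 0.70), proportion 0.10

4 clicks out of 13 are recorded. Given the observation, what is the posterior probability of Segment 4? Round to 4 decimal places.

0.0055

P(component k | x) = π_k·f_k(x) / marginal(x), where marginal(x) = Σ_j π_j·f_j(x).
Binomial probabilities:
  L_1 = 0.175029
  L_2 = 0.135027
  L_3 = 0.00428507
  L_4 = 0.00337901
Prior × likelihood for each component:
  π_1·L_1 = 0.09 × 0.175029 = 0.0157526
  π_2·L_2 = 0.32 × 0.135027 = 0.0432086
  π_3·L_3 = 0.49 × 0.00428507 = 0.00209968
  π_4·L_4 = 0.10 × 0.00337901 = 0.000337901
Evidence: 0.0157526 + 0.0432086 + 0.00209968 + 0.000337901 = 0.0613988
P(Segment 4 | the observation) ≈ 0.0055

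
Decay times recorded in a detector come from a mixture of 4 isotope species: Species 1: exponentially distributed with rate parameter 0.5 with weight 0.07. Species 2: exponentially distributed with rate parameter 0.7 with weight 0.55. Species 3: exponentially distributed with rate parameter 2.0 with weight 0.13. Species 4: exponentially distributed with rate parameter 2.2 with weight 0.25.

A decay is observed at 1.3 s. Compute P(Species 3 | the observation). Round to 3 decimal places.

P(component k | x) = π_k·f_k(x) / marginal(x), where marginal(x) = Σ_j π_j·f_j(x).
Component likelihoods at x = 1.3 s:
  L_1 = 0.5·e^(−0.5·1.3) = 0.5·e^(−0.6500) = 0.261023
  L_2 = 0.7·e^(−0.7·1.3) = 0.7·e^(−0.9100) = 0.281767
  L_3 = 2.0·e^(−2.0·1.3) = 2.0·e^(−2.6000) = 0.148547
  L_4 = 2.2·e^(−2.2·1.3) = 2.2·e^(−2.8600) = 0.125991
Weight by the priors:
  π_1·L_1 = 0.07 × 0.261023 = 0.0182716
  π_2·L_2 = 0.55 × 0.281767 = 0.154972
  π_3·L_3 = 0.13 × 0.148547 = 0.0193111
  π_4·L_4 = 0.25 × 0.125991 = 0.0314978
Sum: 0.0182716 + 0.154972 + 0.0193111 + 0.0314978 = 0.224052
Responsibility of Species 3: 0.0193111 / 0.224052 ≈ 0.086

0.086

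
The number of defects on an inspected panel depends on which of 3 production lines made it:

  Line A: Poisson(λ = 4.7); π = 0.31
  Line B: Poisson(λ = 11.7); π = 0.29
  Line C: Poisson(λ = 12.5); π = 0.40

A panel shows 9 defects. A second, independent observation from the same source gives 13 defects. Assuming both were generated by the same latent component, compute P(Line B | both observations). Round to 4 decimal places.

The responsibility of component k is π_k f_k(x) divided by Σ_j π_j f_j(x).
Since both observations come from the same component, the likelihood for component k is f_k(x₁)·f_k(x₂).
  p_A = [0.02805] × [0.000797642] = 2.23739e-05
  p_B = [0.0938997] × [0.102539] = 0.00962841
  p_C = [0.0765149] × [0.10886] = 0.00832942
Unnormalised posteriors:
  π_A·p_A = 0.31 × 2.23739e-05 = 6.9359e-06
  π_B·p_B = 0.29 × 0.00962841 = 0.00279224
  π_C·p_C = 0.40 × 0.00832942 = 0.00333177
Normaliser: 6.9359e-06 + 0.00279224 + 0.00333177 = 0.00613094
Responsibility of Line B: 0.00279224 / 0.00613094 ≈ 0.4554

0.4554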